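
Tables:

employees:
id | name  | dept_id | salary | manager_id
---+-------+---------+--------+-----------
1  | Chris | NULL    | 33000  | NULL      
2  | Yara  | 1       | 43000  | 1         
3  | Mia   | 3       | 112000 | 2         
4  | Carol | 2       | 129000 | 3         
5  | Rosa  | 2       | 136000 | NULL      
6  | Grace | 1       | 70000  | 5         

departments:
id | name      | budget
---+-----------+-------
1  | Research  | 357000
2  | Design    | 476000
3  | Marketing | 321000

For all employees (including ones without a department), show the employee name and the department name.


LEFT JOIN keeps every row from employees (the left table); where dept_id has no match in departments, the department columns become NULL. Walk through each employee:
  - employee 1 (Chris): dept_id=NULL, no match -> kept with NULL
  - employee 2 (Yara): dept_id=1 -> matches Research
  - employee 3 (Mia): dept_id=3 -> matches Marketing
  - employee 4 (Carol): dept_id=2 -> matches Design
  - employee 5 (Rosa): dept_id=2 -> matches Design
  - employee 6 (Grace): dept_id=1 -> matches Research
All 6 rows appear; 1 has NULL department.

SQL:
SELECT a.name, b.name AS department
FROM employees a
LEFT JOIN departments b ON a.dept_id = b.id

Result:
name  | department
------+-----------
Chris | NULL      
Yara  | Research  
Mia   | Marketing 
Carol | Design    
Rosa  | Design    
Grace | Research  


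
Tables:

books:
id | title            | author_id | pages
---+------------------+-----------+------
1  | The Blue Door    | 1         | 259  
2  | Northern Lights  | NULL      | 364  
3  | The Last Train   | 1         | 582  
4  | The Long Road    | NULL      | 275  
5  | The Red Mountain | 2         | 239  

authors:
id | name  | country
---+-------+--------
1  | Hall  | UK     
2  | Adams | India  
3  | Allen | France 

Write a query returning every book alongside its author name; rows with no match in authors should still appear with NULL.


LEFT JOIN keeps every row from books (the left table); where author_id has no match in authors, the author columns become NULL. Walk through each book:
  - book 1 (The Blue Door): author_id=1 -> matches Hall
  - book 2 (Northern Lights): author_id=NULL, no match -> kept with NULL
  - book 3 (The Last Train): author_id=1 -> matches Hall
  - book 4 (The Long Road): author_id=NULL, no match -> kept with NULL
  - book 5 (The Red Mountain): author_id=2 -> matches Adams
All 5 rows appear; 2 have NULL author.

SQL:
SELECT a.title, b.name AS author
FROM books a
LEFT JOIN authors b ON a.author_id = b.id

Result:
title            | author
-----------------+-------
The Blue Door    | Hall  
Northern Lights  | NULL  
The Last Train   | Hall  
The Long Road    | NULL  
The Red Mountain | Adams 


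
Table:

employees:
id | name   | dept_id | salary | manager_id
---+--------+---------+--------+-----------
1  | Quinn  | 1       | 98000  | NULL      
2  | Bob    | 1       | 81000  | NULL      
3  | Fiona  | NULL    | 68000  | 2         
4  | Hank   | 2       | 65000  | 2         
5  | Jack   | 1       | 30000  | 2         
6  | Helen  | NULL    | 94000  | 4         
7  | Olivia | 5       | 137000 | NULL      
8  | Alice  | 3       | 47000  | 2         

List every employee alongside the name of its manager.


This is a self-join: employees is joined to a second copy of itself, matching each row's manager_id to another row's id. Use LEFT JOIN so rows with manager_id=NULL are kept.
  - employee 1 (Quinn): manager_id=NULL -> NULL
  - employee 2 (Bob): manager_id=NULL -> NULL
  - employee 3 (Fiona): manager_id=2 -> Bob
  - employee 4 (Hank): manager_id=2 -> Bob
  - employee 5 (Jack): manager_id=2 -> Bob
  - employee 6 (Helen): manager_id=4 -> Hank
  - employee 7 (Olivia): manager_id=NULL -> NULL
  - employee 8 (Alice): manager_id=2 -> Bob

SQL:
SELECT a.name AS item, b.name AS manager
FROM employees a
LEFT JOIN employees b ON a.manager_id = b.id

Result:
item   | manager
-------+--------
Quinn  | NULL   
Bob    | NULL   
Fiona  | Bob    
Hank   | Bob    
Jack   | Bob    
Helen  | Hank   
Olivia | NULL   
Alice  | Bob    


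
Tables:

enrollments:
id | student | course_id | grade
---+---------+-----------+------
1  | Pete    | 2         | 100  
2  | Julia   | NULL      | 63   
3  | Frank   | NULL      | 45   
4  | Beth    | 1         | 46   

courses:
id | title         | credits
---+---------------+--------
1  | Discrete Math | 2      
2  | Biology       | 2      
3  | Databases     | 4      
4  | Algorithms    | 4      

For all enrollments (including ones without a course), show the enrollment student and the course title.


LEFT JOIN keeps every row from enrollments (the left table); where course_id has no match in courses, the course columns become NULL. Walk through each enrollment:
  - enrollment 1 (Pete): course_id=2 -> matches Biology
  - enrollment 2 (Julia): course_id=NULL, no match -> kept with NULL
  - enrollment 3 (Frank): course_id=NULL, no match -> kept with NULL
  - enrollment 4 (Beth): course_id=1 -> matches Discrete Math
All 4 rows appear; 2 have NULL course.

SQL:
SELECT a.student, b.title AS course
FROM enrollments a
LEFT JOIN courses b ON a.course_id = b.id

Result:
student | course       
--------+--------------
Pete    | Biology      
Julia   | NULL         
Frank   | NULL         
Beth    | Discrete Math


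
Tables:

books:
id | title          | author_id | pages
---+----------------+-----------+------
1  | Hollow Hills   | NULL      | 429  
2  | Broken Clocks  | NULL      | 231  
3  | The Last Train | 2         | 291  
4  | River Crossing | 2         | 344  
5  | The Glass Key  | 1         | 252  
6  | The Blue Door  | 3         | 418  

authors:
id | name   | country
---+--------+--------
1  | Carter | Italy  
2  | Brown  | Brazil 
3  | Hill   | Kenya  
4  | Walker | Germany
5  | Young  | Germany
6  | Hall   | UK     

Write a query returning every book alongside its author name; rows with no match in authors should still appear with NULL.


LEFT JOIN keeps every row from books (the left table); where author_id has no match in authors, the author columns become NULL. Walk through each book:
  - book 1 (Hollow Hills): author_id=NULL, no match -> kept with NULL
  - book 2 (Broken Clocks): author_id=NULL, no match -> kept with NULL
  - book 3 (The Last Train): author_id=2 -> matches Brown
  - book 4 (River Crossing): author_id=2 -> matches Brown
  - book 5 (The Glass Key): author_id=1 -> matches Carter
  - book 6 (The Blue Door): author_id=3 -> matches Hill
All 6 rows appear; 2 have NULL author.

SQL:
SELECT a.title, b.name AS author
FROM books a
LEFT JOIN authors b ON a.author_id = b.id

Result:
title          | author
---------------+-------
Hollow Hills   | NULL  
Broken Clocks  | NULL  
The Last Train | Brown 
River Crossing | Brown 
The Glass Key  | Carter
The Blue Door  | Hill  


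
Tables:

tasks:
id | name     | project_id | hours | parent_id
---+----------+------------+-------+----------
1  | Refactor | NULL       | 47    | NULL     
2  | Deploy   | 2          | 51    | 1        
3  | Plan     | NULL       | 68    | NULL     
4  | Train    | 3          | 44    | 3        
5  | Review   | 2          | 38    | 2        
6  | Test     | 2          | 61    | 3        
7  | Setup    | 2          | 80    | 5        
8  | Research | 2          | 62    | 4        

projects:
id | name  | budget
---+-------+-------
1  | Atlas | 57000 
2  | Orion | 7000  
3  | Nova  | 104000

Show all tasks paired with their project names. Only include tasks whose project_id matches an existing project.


INNER JOIN keeps only tasks rows whose project_id matches an id in projects. Walk through each task:
  - task 1 (Refactor): project_id=NULL, no match -> dropped
  - task 2 (Deploy): project_id=2 -> matches Orion
  - task 3 (Plan): project_id=NULL, no match -> dropped
  - task 4 (Train): project_id=3 -> matches Nova
  - task 5 (Review): project_id=2 -> matches Orion
  - task 6 (Test): project_id=2 -> matches Orion
  - task 7 (Setup): project_id=2 -> matches Orion
  - task 8 (Research): project_id=2 -> matches Orion
So 2 of 8 rows are dropped.

SQL:
SELECT a.name, b.name AS project
FROM tasks a
INNER JOIN projects b ON a.project_id = b.id

Result:
name     | project
---------+--------
Deploy   | Orion  
Train    | Nova   
Review   | Orion  
Test     | Orion  
Setup    | Orion  
Research | Orion  


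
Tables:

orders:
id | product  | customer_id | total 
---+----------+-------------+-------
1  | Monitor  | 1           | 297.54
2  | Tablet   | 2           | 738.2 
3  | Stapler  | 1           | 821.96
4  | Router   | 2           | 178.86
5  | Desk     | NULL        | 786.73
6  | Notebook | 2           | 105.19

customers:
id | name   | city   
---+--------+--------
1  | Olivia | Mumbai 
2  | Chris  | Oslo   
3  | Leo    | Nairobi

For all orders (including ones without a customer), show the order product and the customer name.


LEFT JOIN keeps every row from orders (the left table); where customer_id has no match in customers, the customer columns become NULL. Walk through each order:
  - order 1 (Monitor): customer_id=1 -> matches Olivia
  - order 2 (Tablet): customer_id=2 -> matches Chris
  - order 3 (Stapler): customer_id=1 -> matches Olivia
  - order 4 (Router): customer_id=2 -> matches Chris
  - order 5 (Desk): customer_id=NULL, no match -> kept with NULL
  - order 6 (Notebook): customer_id=2 -> matches Chris
All 6 rows appear; 1 has NULL customer.

SQL:
SELECT a.product, b.name AS customer
FROM orders a
LEFT JOIN customers b ON a.customer_id = b.id

Result:
product  | customer
---------+---------
Monitor  | Olivia  
Tablet   | Chris   
Stapler  | Olivia  
Router   | Chris   
Desk     | NULL    
Notebook | Chris   


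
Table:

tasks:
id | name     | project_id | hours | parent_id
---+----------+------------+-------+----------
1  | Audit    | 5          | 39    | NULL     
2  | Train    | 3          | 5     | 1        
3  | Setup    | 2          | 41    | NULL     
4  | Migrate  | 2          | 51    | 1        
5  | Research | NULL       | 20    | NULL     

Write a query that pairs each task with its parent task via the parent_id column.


This is a self-join: tasks is joined to a second copy of itself, matching each row's parent_id to another row's id. Use LEFT JOIN so rows with parent_id=NULL are kept.
  - task 1 (Audit): parent_id=NULL -> NULL
  - task 2 (Train): parent_id=1 -> Audit
  - task 3 (Setup): parent_id=NULL -> NULL
  - task 4 (Migrate): parent_id=1 -> Audit
  - task 5 (Research): parent_id=NULL -> NULL

SQL:
SELECT a.name AS item, b.name AS parent
FROM tasks a
LEFT JOIN tasks b ON a.parent_id = b.id

Result:
item     | parent
---------+-------
Audit    | NULL  
Train    | Audit 
Setup    | NULL  
Migrate  | Audit 
Research | NULL  


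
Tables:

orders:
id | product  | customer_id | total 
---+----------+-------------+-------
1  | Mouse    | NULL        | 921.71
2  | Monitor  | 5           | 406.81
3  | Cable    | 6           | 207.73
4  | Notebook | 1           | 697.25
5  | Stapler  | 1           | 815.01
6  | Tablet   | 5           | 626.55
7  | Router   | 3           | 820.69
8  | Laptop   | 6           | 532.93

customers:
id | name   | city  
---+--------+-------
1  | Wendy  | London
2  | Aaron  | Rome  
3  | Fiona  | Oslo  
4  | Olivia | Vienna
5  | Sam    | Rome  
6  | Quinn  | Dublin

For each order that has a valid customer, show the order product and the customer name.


INNER JOIN keeps only orders rows whose customer_id matches an id in customers. Walk through each order:
  - order 1 (Mouse): customer_id=NULL, no match -> dropped
  - order 2 (Monitor): customer_id=5 -> matches Sam
  - order 3 (Cable): customer_id=6 -> matches Quinn
  - order 4 (Notebook): customer_id=1 -> matches Wendy
  - order 5 (Stapler): customer_id=1 -> matches Wendy
  - order 6 (Tablet): customer_id=5 -> matches Sam
  - order 7 (Router): customer_id=3 -> matches Fiona
  - order 8 (Laptop): customer_id=6 -> matches Quinn
So 1 of 8 rows is dropped.

SQL:
SELECT a.product, b.name AS customer
FROM orders a
INNER JOIN customers b ON a.customer_id = b.id

Result:
product  | customer
---------+---------
Monitor  | Sam     
Cable    | Quinn   
Notebook | Wendy   
Stapler  | Wendy   
Tablet   | Sam     
Router   | Fiona   
Laptop   | Quinn   


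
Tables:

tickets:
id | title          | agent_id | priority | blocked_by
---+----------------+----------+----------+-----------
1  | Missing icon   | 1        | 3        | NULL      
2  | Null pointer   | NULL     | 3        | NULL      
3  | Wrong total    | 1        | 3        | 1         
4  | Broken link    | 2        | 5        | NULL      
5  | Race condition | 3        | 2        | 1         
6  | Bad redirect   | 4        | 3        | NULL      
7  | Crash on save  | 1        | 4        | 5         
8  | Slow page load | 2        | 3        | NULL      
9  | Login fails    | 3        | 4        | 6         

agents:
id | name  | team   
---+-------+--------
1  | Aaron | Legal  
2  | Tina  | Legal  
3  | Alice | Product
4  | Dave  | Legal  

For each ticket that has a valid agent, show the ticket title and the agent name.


INNER JOIN keeps only tickets rows whose agent_id matches an id in agents. Walk through each ticket:
  - ticket 1 (Missing icon): agent_id=1 -> matches Aaron
  - ticket 2 (Null pointer): agent_id=NULL, no match -> dropped
  - ticket 3 (Wrong total): agent_id=1 -> matches Aaron
  - ticket 4 (Broken link): agent_id=2 -> matches Tina
  - ticket 5 (Race condition): agent_id=3 -> matches Alice
  - ticket 6 (Bad redirect): agent_id=4 -> matches Dave
  - ticket 7 (Crash on save): agent_id=1 -> matches Aaron
  - ticket 8 (Slow page load): agent_id=2 -> matches Tina
  - ticket 9 (Login fails): agent_id=3 -> matches Alice
So 1 of 9 rows is dropped.

SQL:
SELECT a.title, b.name AS agent
FROM tickets a
INNER JOIN agents b ON a.agent_id = b.id

Result:
title          | agent
---------------+------
Missing icon   | Aaron
Wrong total    | Aaron
Broken link    | Tina 
Race condition | Alice
Bad redirect   | Dave 
Crash on save  | Aaron
Slow page load | Tina 
Login fails    | Alice


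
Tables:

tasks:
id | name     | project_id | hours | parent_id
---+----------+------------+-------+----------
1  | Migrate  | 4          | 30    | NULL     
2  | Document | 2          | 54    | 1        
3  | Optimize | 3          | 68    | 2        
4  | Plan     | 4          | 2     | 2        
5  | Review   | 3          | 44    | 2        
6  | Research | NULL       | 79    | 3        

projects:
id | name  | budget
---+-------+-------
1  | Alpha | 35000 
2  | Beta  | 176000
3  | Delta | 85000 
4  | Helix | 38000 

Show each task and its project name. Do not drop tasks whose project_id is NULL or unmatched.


LEFT JOIN keeps every row from tasks (the left table); where project_id has no match in projects, the project columns become NULL. Walk through each task:
  - task 1 (Migrate): project_id=4 -> matches Helix
  - task 2 (Document): project_id=2 -> matches Beta
  - task 3 (Optimize): project_id=3 -> matches Delta
  - task 4 (Plan): project_id=4 -> matches Helix
  - task 5 (Review): project_id=3 -> matches Delta
  - task 6 (Research): project_id=NULL, no match -> kept with NULL
All 6 rows appear; 1 has NULL project.

SQL:
SELECT a.name, b.name AS project
FROM tasks a
LEFT JOIN projects b ON a.project_id = b.id

Result:
name     | project
---------+--------
Migrate  | Helix  
Document | Beta   
Optimize | Delta  
Plan     | Helix  
Review   | Delta  
Research | NULL   


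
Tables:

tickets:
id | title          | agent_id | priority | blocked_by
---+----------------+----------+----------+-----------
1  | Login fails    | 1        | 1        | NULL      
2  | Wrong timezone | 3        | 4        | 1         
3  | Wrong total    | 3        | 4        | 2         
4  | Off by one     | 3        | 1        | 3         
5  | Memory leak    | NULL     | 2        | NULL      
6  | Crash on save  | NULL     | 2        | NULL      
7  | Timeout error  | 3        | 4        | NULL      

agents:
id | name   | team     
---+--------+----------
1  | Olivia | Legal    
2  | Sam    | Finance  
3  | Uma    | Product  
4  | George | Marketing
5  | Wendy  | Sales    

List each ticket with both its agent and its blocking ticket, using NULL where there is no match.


Two LEFT JOINs from the same base table tickets: one to agents via agent_id, one to tickets itself via blocked_by. Both are LEFT so every ticket is preserved.
Match against agents:
  - ticket 1 (Login fails): agent_id=1 -> matches Olivia
  - ticket 2 (Wrong timezone): agent_id=3 -> matches Uma
  - ticket 3 (Wrong total): agent_id=3 -> matches Uma
  - ticket 4 (Off by one): agent_id=3 -> matches Uma
  - ticket 5 (Memory leak): agent_id=NULL, no match -> kept with NULL
  - ticket 6 (Crash on save): agent_id=NULL, no match -> kept with NULL
  - ticket 7 (Timeout error): agent_id=3 -> matches Uma
Match against tickets (self):
  - ticket 1 (Login fails): blocked_by=NULL -> NULL
  - ticket 2 (Wrong timezone): blocked_by=1 -> Login fails
  - ticket 3 (Wrong total): blocked_by=2 -> Wrong timezone
  - ticket 4 (Off by one): blocked_by=3 -> Wrong total
  - ticket 5 (Memory leak): blocked_by=NULL -> NULL
  - ticket 6 (Crash on save): blocked_by=NULL -> NULL
  - ticket 7 (Timeout error): blocked_by=NULL -> NULL

SQL:
SELECT a.title, b.name AS agent, c.title AS blocked_by
FROM tickets a
LEFT JOIN agents b ON a.agent_id = b.id
LEFT JOIN tickets c ON a.blocked_by = c.id

Result:
title          | agent  | blocked_by    
---------------+--------+---------------
Login fails    | Olivia | NULL          
Wrong timezone | Uma    | Login fails   
Wrong total    | Uma    | Wrong timezone
Off by one     | Uma    | Wrong total   
Memory leak    | NULL   | NULL          
Crash on save  | NULL   | NULL          
Timeout error  | Uma    | NULL          


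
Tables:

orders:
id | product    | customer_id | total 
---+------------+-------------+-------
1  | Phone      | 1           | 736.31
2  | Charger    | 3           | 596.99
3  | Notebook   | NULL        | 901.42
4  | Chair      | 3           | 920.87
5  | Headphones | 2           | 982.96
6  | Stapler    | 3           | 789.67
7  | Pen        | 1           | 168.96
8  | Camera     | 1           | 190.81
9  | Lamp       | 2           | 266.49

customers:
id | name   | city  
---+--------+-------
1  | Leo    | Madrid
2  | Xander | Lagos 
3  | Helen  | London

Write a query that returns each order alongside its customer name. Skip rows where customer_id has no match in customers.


INNER JOIN keeps only orders rows whose customer_id matches an id in customers. Walk through each order:
  - order 1 (Phone): customer_id=1 -> matches Leo
  - order 2 (Charger): customer_id=3 -> matches Helen
  - order 3 (Notebook): customer_id=NULL, no match -> dropped
  - order 4 (Chair): customer_id=3 -> matches Helen
  - order 5 (Headphones): customer_id=2 -> matches Xander
  - order 6 (Stapler): customer_id=3 -> matches Helen
  - order 7 (Pen): customer_id=1 -> matches Leo
  - order 8 (Camera): customer_id=1 -> matches Leo
  - order 9 (Lamp): customer_id=2 -> matches Xander
So 1 of 9 rows is dropped.

SQL:
SELECT a.product, b.name AS customer
FROM orders a
INNER JOIN customers b ON a.customer_id = b.id

Result:
product    | customer
-----------+---------
Phone      | Leo     
Charger    | Helen   
Chair      | Helen   
Headphones | Xander  
Stapler    | Helen   
Pen        | Leo     
Camera     | Leo     
Lamp       | Xander  


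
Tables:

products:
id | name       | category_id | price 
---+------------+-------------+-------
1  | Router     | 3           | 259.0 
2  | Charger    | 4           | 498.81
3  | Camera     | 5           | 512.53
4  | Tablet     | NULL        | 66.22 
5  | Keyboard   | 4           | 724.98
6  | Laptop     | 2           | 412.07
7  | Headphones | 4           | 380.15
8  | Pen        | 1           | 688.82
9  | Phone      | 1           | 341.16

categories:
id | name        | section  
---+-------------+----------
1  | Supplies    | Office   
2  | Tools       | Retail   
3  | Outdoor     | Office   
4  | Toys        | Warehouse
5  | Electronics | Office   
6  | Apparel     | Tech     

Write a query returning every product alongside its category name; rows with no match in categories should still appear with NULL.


LEFT JOIN keeps every row from products (the left table); where category_id has no match in categories, the category columns become NULL. Walk through each product:
  - product 1 (Router): category_id=3 -> matches Outdoor
  - product 2 (Charger): category_id=4 -> matches Toys
  - product 3 (Camera): category_id=5 -> matches Electronics
  - product 4 (Tablet): category_id=NULL, no match -> kept with NULL
  - product 5 (Keyboard): category_id=4 -> matches Toys
  - product 6 (Laptop): category_id=2 -> matches Tools
  - product 7 (Headphones): category_id=4 -> matches Toys
  - product 8 (Pen): category_id=1 -> matches Supplies
  - product 9 (Phone): category_id=1 -> matches Supplies
All 9 rows appear; 1 has NULL category.

SQL:
SELECT a.name, b.name AS category
FROM products a
LEFT JOIN categories b ON a.category_id = b.id

Result:
name       | category   
-----------+------------
Router     | Outdoor    
Charger    | Toys       
Camera     | Electronics
Tablet     | NULL       
Keyboard   | Toys       
Laptop     | Tools      
Headphones | Toys       
Pen        | Supplies   
Phone      | Supplies   


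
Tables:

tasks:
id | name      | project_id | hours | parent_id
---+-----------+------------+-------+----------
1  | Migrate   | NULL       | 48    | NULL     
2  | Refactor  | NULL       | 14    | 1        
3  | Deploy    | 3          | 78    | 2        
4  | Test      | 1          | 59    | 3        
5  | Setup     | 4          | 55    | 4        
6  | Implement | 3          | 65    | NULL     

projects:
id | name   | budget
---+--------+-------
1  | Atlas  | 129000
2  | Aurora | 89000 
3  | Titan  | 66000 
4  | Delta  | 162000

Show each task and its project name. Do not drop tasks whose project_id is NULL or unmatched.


LEFT JOIN keeps every row from tasks (the left table); where project_id has no match in projects, the project columns become NULL. Walk through each task:
  - task 1 (Migrate): project_id=NULL, no match -> kept with NULL
  - task 2 (Refactor): project_id=NULL, no match -> kept with NULL
  - task 3 (Deploy): project_id=3 -> matches Titan
  - task 4 (Test): project_id=1 -> matches Atlas
  - task 5 (Setup): project_id=4 -> matches Delta
  - task 6 (Implement): project_id=3 -> matches Titan
All 6 rows appear; 2 have NULL project.

SQL:
SELECT a.name, b.name AS project
FROM tasks a
LEFT JOIN projects b ON a.project_id = b.id

Result:
name      | project
----------+--------
Migrate   | NULL   
Refactor  | NULL   
Deploy    | Titan  
Test      | Atlas  
Setup     | Delta  
Implement | Titan  


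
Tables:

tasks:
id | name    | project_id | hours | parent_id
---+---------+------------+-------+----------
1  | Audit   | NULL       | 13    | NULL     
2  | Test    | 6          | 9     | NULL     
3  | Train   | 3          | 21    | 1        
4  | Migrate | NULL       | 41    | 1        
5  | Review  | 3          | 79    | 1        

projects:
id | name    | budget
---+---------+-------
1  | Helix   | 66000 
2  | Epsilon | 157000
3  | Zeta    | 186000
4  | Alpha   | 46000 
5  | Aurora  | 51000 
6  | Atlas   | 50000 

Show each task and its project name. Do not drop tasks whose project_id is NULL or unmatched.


LEFT JOIN keeps every row from tasks (the left table); where project_id has no match in projects, the project columns become NULL. Walk through each task:
  - task 1 (Audit): project_id=NULL, no match -> kept with NULL
  - task 2 (Test): project_id=6 -> matches Atlas
  - task 3 (Train): project_id=3 -> matches Zeta
  - task 4 (Migrate): project_id=NULL, no match -> kept with NULL
  - task 5 (Review): project_id=3 -> matches Zeta
All 5 rows appear; 2 have NULL project.

SQL:
SELECT a.name, b.name AS project
FROM tasks a
LEFT JOIN projects b ON a.project_id = b.id

Result:
name    | project
--------+--------
Audit   | NULL   
Test    | Atlas  
Train   | Zeta   
Migrate | NULL   
Review  | Zeta   


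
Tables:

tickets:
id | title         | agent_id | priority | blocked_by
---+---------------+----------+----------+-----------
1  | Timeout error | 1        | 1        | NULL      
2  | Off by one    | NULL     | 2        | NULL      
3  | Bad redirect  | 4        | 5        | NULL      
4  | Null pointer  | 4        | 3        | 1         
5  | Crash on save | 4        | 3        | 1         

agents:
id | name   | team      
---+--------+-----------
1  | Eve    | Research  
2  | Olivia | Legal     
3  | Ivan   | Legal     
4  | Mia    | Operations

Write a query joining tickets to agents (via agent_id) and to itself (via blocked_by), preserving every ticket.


Two LEFT JOINs from the same base table tickets: one to agents via agent_id, one to tickets itself via blocked_by. Both are LEFT so every ticket is preserved.
Match against agents:
  - ticket 1 (Timeout error): agent_id=1 -> matches Eve
  - ticket 2 (Off by one): agent_id=NULL, no match -> kept with NULL
  - ticket 3 (Bad redirect): agent_id=4 -> matches Mia
  - ticket 4 (Null pointer): agent_id=4 -> matches Mia
  - ticket 5 (Crash on save): agent_id=4 -> matches Mia
Match against tickets (self):
  - ticket 1 (Timeout error): blocked_by=NULL -> NULL
  - ticket 2 (Off by one): blocked_by=NULL -> NULL
  - ticket 3 (Bad redirect): blocked_by=NULL -> NULL
  - ticket 4 (Null pointer): blocked_by=1 -> Timeout error
  - ticket 5 (Crash on save): blocked_by=1 -> Timeout error

SQL:
SELECT a.title, b.name AS agent, c.title AS blocked_by
FROM tickets a
LEFT JOIN agents b ON a.agent_id = b.id
LEFT JOIN tickets c ON a.blocked_by = c.id

Result:
title         | agent | blocked_by   
--------------+-------+--------------
Timeout error | Eve   | NULL         
Off by one    | NULL  | NULL         
Bad redirect  | Mia   | NULL         
Null pointer  | Mia   | Timeout error
Crash on save | Mia   | Timeout error


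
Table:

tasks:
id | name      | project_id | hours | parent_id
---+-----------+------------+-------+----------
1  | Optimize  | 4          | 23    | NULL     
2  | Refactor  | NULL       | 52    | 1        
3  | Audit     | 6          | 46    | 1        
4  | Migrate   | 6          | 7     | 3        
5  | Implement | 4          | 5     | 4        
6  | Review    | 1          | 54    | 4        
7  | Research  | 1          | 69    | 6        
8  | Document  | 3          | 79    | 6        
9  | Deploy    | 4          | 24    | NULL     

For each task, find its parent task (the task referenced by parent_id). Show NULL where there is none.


This is a self-join: tasks is joined to a second copy of itself, matching each row's parent_id to another row's id. Use LEFT JOIN so rows with parent_id=NULL are kept.
  - task 1 (Optimize): parent_id=NULL -> NULL
  - task 2 (Refactor): parent_id=1 -> Optimize
  - task 3 (Audit): parent_id=1 -> Optimize
  - task 4 (Migrate): parent_id=3 -> Audit
  - task 5 (Implement): parent_id=4 -> Migrate
  - task 6 (Review): parent_id=4 -> Migrate
  - task 7 (Research): parent_id=6 -> Review
  - task 8 (Document): parent_id=6 -> Review
  - task 9 (Deploy): parent_id=NULL -> NULL

SQL:
SELECT a.name AS item, b.name AS parent
FROM tasks a
LEFT JOIN tasks b ON a.parent_id = b.id

Result:
item      | parent  
----------+---------
Optimize  | NULL    
Refactor  | Optimize
Audit     | Optimize
Migrate   | Audit   
Implement | Migrate 
Review    | Migrate 
Research  | Review  
Document  | Review  
Deploy    | NULL    


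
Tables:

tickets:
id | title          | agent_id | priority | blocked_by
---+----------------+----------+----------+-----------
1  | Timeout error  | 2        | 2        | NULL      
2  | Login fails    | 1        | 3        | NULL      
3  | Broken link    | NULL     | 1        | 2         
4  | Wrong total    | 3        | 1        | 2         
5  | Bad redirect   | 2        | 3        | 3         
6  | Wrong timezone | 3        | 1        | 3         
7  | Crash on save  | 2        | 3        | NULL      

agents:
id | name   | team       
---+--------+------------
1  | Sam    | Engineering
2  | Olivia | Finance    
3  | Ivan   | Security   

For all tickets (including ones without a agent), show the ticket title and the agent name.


LEFT JOIN keeps every row from tickets (the left table); where agent_id has no match in agents, the agent columns become NULL. Walk through each ticket:
  - ticket 1 (Timeout error): agent_id=2 -> matches Olivia
  - ticket 2 (Login fails): agent_id=1 -> matches Sam
  - ticket 3 (Broken link): agent_id=NULL, no match -> kept with NULL
  - ticket 4 (Wrong total): agent_id=3 -> matches Ivan
  - ticket 5 (Bad redirect): agent_id=2 -> matches Olivia
  - ticket 6 (Wrong timezone): agent_id=3 -> matches Ivan
  - ticket 7 (Crash on save): agent_id=2 -> matches Olivia
All 7 rows appear; 1 has NULL agent.

SQL:
SELECT a.title, b.name AS agent
FROM tickets a
LEFT JOIN agents b ON a.agent_id = b.id

Result:
title          | agent 
---------------+-------
Timeout error  | Olivia
Login fails    | Sam   
Broken link    | NULL  
Wrong total    | Ivan  
Bad redirect   | Olivia
Wrong timezone | Ivan  
Crash on save  | Olivia


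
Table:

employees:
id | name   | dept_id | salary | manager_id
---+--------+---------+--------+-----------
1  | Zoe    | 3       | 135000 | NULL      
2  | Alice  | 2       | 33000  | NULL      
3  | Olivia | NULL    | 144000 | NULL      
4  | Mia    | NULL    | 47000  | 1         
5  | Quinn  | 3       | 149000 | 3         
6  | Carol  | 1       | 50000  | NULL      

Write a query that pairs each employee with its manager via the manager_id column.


This is a self-join: employees is joined to a second copy of itself, matching each row's manager_id to another row's id. Use LEFT JOIN so rows with manager_id=NULL are kept.
  - employee 1 (Zoe): manager_id=NULL -> NULL
  - employee 2 (Alice): manager_id=NULL -> NULL
  - employee 3 (Olivia): manager_id=NULL -> NULL
  - employee 4 (Mia): manager_id=1 -> Zoe
  - employee 5 (Quinn): manager_id=3 -> Olivia
  - employee 6 (Carol): manager_id=NULL -> NULL

SQL:
SELECT a.name AS item, b.name AS manager
FROM employees a
LEFT JOIN employees b ON a.manager_id = b.id

Result:
item   | manager
-------+--------
Zoe    | NULL   
Alice  | NULL   
Olivia | NULL   
Mia    | Zoe    
Quinn  | Olivia 
Carol  | NULL   


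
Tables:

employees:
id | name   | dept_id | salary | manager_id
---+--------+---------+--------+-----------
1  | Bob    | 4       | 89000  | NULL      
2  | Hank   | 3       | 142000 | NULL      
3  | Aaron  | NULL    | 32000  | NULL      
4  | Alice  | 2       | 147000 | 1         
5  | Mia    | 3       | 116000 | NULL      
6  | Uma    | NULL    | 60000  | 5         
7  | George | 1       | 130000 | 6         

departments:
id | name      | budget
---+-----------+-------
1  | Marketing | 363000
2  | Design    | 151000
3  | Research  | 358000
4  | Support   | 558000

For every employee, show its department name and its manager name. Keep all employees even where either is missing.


Two LEFT JOINs from the same base table employees: one to departments via dept_id, one to employees itself via manager_id. Both are LEFT so every employee is preserved.
Match against departments:
  - employee 1 (Bob): dept_id=4 -> matches Support
  - employee 2 (Hank): dept_id=3 -> matches Research
  - employee 3 (Aaron): dept_id=NULL, no match -> kept with NULL
  - employee 4 (Alice): dept_id=2 -> matches Design
  - employee 5 (Mia): dept_id=3 -> matches Research
  - employee 6 (Uma): dept_id=NULL, no match -> kept with NULL
  - employee 7 (George): dept_id=1 -> matches Marketing
Match against employees (self):
  - employee 1 (Bob): manager_id=NULL -> NULL
  - employee 2 (Hank): manager_id=NULL -> NULL
  - employee 3 (Aaron): manager_id=NULL -> NULL
  - employee 4 (Alice): manager_id=1 -> Bob
  - employee 5 (Mia): manager_id=NULL -> NULL
  - employee 6 (Uma): manager_id=5 -> Mia
  - employee 7 (George): manager_id=6 -> Uma

SQL:
SELECT a.name, b.name AS department, c.name AS manager
FROM employees a
LEFT JOIN departments b ON a.dept_id = b.id
LEFT JOIN employees c ON a.manager_id = c.id

Result:
name   | department | manager
-------+------------+--------
Bob    | Support    | NULL   
Hank   | Research   | NULL   
Aaron  | NULL       | NULL   
Alice  | Design     | Bob    
Mia    | Research   | NULL   
Uma    | NULL       | Mia    
George | Marketing  | Uma    


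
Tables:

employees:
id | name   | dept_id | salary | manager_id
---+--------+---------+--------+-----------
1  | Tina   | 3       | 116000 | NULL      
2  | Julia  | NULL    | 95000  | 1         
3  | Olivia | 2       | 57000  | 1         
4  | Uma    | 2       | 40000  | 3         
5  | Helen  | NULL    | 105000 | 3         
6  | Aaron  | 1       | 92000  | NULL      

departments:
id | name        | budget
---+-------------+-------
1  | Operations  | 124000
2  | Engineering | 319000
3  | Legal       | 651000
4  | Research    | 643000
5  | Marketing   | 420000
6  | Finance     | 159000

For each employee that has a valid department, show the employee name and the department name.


INNER JOIN keeps only employees rows whose dept_id matches an id in departments. Walk through each employee:
  - employee 1 (Tina): dept_id=3 -> matches Legal
  - employee 2 (Julia): dept_id=NULL, no match -> dropped
  - employee 3 (Olivia): dept_id=2 -> matches Engineering
  - employee 4 (Uma): dept_id=2 -> matches Engineering
  - employee 5 (Helen): dept_id=NULL, no match -> dropped
  - employee 6 (Aaron): dept_id=1 -> matches Operations
So 2 of 6 rows are dropped.

SQL:
SELECT a.name, b.name AS department
FROM employees a
INNER JOIN departments b ON a.dept_id = b.id

Result:
name   | department 
-------+------------
Tina   | Legal      
Olivia | Engineering
Uma    | Engineering
Aaron  | Operations 


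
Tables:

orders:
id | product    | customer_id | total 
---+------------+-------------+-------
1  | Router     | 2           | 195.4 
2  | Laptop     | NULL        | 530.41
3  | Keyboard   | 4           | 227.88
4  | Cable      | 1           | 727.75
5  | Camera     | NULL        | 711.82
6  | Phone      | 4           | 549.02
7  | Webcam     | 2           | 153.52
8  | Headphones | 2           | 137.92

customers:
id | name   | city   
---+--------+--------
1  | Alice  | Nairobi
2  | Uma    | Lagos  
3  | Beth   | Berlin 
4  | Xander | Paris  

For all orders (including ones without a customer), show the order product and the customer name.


LEFT JOIN keeps every row from orders (the left table); where customer_id has no match in customers, the customer columns become NULL. Walk through each order:
  - order 1 (Router): customer_id=2 -> matches Uma
  - order 2 (Laptop): customer_id=NULL, no match -> kept with NULL
  - order 3 (Keyboard): customer_id=4 -> matches Xander
  - order 4 (Cable): customer_id=1 -> matches Alice
  - order 5 (Camera): customer_id=NULL, no match -> kept with NULL
  - order 6 (Phone): customer_id=4 -> matches Xander
  - order 7 (Webcam): customer_id=2 -> matches Uma
  - order 8 (Headphones): customer_id=2 -> matches Uma
All 8 rows appear; 2 have NULL customer.

SQL:
SELECT a.product, b.name AS customer
FROM orders a
LEFT JOIN customers b ON a.customer_id = b.id

Result:
product    | customer
-----------+---------
Router     | Uma     
Laptop     | NULL    
Keyboard   | Xander  
Cable      | Alice   
Camera     | NULL    
Phone      | Xander  
Webcam     | Uma     
Headphones | Uma     


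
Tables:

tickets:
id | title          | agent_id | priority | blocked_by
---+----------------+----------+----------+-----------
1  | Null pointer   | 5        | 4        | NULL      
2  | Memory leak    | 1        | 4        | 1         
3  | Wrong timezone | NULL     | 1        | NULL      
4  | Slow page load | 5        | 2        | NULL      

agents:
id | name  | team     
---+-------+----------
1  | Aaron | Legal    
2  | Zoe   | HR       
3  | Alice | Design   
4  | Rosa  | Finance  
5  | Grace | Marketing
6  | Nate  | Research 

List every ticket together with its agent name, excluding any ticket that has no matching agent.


INNER JOIN keeps only tickets rows whose agent_id matches an id in agents. Walk through each ticket:
  - ticket 1 (Null pointer): agent_id=5 -> matches Grace
  - ticket 2 (Memory leak): agent_id=1 -> matches Aaron
  - ticket 3 (Wrong timezone): agent_id=NULL, no match -> dropped
  - ticket 4 (Slow page load): agent_id=5 -> matches Grace
So 1 of 4 rows is dropped.

SQL:
SELECT a.title, b.name AS agent
FROM tickets a
INNER JOIN agents b ON a.agent_id = b.id

Result:
title          | agent
---------------+------
Null pointer   | Grace
Memory leak    | Aaron
Slow page load | Grace


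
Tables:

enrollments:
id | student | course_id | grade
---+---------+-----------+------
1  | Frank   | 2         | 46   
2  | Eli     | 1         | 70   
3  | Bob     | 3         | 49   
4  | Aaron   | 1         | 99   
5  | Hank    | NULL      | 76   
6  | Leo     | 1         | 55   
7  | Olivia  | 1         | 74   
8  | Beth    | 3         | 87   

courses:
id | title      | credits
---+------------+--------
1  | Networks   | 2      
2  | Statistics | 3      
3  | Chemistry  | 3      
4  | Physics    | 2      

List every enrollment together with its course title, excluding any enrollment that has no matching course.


INNER JOIN keeps only enrollments rows whose course_id matches an id in courses. Walk through each enrollment:
  - enrollment 1 (Frank): course_id=2 -> matches Statistics
  - enrollment 2 (Eli): course_id=1 -> matches Networks
  - enrollment 3 (Bob): course_id=3 -> matches Chemistry
  - enrollment 4 (Aaron): course_id=1 -> matches Networks
  - enrollment 5 (Hank): course_id=NULL, no match -> dropped
  - enrollment 6 (Leo): course_id=1 -> matches Networks
  - enrollment 7 (Olivia): course_id=1 -> matches Networks
  - enrollment 8 (Beth): course_id=3 -> matches Chemistry
So 1 of 8 rows is dropped.

SQL:
SELECT a.student, b.title AS course
FROM enrollments a
INNER JOIN courses b ON a.course_id = b.id

Result:
student | course    
--------+-----------
Frank   | Statistics
Eli     | Networks  
Bob     | Chemistry 
Aaron   | Networks  
Leo     | Networks  
Olivia  | Networks  
Beth    | Chemistry 


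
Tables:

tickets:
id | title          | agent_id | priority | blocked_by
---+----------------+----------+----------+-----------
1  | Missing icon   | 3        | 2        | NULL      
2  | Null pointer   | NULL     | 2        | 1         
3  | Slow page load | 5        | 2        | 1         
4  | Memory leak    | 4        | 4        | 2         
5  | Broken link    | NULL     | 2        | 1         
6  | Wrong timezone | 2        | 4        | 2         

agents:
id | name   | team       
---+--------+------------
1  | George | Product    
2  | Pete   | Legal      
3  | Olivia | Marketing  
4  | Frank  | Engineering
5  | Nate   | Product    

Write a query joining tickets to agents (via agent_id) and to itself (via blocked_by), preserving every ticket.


Two LEFT JOINs from the same base table tickets: one to agents via agent_id, one to tickets itself via blocked_by. Both are LEFT so every ticket is preserved.
Match against agents:
  - ticket 1 (Missing icon): agent_id=3 -> matches Olivia
  - ticket 2 (Null pointer): agent_id=NULL, no match -> kept with NULL
  - ticket 3 (Slow page load): agent_id=5 -> matches Nate
  - ticket 4 (Memory leak): agent_id=4 -> matches Frank
  - ticket 5 (Broken link): agent_id=NULL, no match -> kept with NULL
  - ticket 6 (Wrong timezone): agent_id=2 -> matches Pete
Match against tickets (self):
  - ticket 1 (Missing icon): blocked_by=NULL -> NULL
  - ticket 2 (Null pointer): blocked_by=1 -> Missing icon
  - ticket 3 (Slow page load): blocked_by=1 -> Missing icon
  - ticket 4 (Memory leak): blocked_by=2 -> Null pointer
  - ticket 5 (Broken link): blocked_by=1 -> Missing icon
  - ticket 6 (Wrong timezone): blocked_by=2 -> Null pointer

SQL:
SELECT a.title, b.name AS agent, c.title AS blocked_by
FROM tickets a
LEFT JOIN agents b ON a.agent_id = b.id
LEFT JOIN tickets c ON a.blocked_by = c.id

Result:
title          | agent  | blocked_by  
---------------+--------+-------------
Missing icon   | Olivia | NULL        
Null pointer   | NULL   | Missing icon
Slow page load | Nate   | Missing icon
Memory leak    | Frank  | Null pointer
Broken link    | NULL   | Missing icon
Wrong timezone | Pete   | Null pointer


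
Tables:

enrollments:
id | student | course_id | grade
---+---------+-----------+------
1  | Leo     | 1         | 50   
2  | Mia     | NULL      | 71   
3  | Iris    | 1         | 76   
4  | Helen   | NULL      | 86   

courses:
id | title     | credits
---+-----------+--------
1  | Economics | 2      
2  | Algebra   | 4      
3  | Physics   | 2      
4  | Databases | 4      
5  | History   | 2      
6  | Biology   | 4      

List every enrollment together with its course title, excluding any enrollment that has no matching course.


INNER JOIN keeps only enrollments rows whose course_id matches an id in courses. Walk through each enrollment:
  - enrollment 1 (Leo): course_id=1 -> matches Economics
  - enrollment 2 (Mia): course_id=NULL, no match -> dropped
  - enrollment 3 (Iris): course_id=1 -> matches Economics
  - enrollment 4 (Helen): course_id=NULL, no match -> dropped
So 2 of 4 rows are dropped.

SQL:
SELECT a.student, b.title AS course
FROM enrollments a
INNER JOIN courses b ON a.course_id = b.id

Result:
student | course   
--------+----------
Leo     | Economics
Iris    | Economics
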